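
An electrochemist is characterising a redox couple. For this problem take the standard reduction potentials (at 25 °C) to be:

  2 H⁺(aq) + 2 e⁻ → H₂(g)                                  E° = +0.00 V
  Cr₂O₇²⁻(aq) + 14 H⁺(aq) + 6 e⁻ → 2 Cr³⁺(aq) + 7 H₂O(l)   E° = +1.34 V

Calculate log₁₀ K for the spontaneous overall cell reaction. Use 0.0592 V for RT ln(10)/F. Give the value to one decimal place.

135.8

Cathode: Cr₂O₇²⁻/Cr³⁺; anode: H⁺/H₂. E°cell = +1.34 V, n = 6.
log K = nE°cell / 0.0592 = (6)(+1.34) / 0.0592 = 135.8.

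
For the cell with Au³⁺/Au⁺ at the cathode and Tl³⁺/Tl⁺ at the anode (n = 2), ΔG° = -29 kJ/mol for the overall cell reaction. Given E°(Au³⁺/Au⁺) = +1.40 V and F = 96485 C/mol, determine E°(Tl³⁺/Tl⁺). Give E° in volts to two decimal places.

+1.25 V

E°cell = −ΔG°/(nF) = −(-29×10³)/((2)(96485)) = +0.150 V.
Since Au³⁺/Au⁺ is the cathode and Tl³⁺/Tl⁺ the anode, E°cell = E°(Au³⁺/Au⁺) − E°(Tl³⁺/Tl⁺).
So E°(Tl³⁺/Tl⁺) = E°(Au³⁺/Au⁺) − E°cell = (+1.40) − (+0.150) = +1.25 V.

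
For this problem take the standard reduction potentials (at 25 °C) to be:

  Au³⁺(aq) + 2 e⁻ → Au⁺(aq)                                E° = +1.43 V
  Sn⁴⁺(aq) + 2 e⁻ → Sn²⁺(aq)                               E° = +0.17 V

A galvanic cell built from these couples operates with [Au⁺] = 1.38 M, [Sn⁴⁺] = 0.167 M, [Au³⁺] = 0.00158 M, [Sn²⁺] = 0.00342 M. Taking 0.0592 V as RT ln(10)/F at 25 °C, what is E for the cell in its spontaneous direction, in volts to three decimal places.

+1.123 V

Au³⁺/Au⁺ is the cathode (higher E°), Sn⁴⁺/Sn²⁺ the anode: E°cell = +1.43 − (+0.17) = +1.26 V, n = 2.
Overall: Au³⁺(aq) + Sn²⁺(aq) → Au⁺(aq) + Sn⁴⁺(aq)
Q = [Au⁺]·[Sn⁴⁺] / ([Au³⁺]·[Sn²⁺]); log Q = 4.630.
E = E° − (0.0592/n) log Q = +1.26 − (0.0592/2)(4.630) = +1.123 V.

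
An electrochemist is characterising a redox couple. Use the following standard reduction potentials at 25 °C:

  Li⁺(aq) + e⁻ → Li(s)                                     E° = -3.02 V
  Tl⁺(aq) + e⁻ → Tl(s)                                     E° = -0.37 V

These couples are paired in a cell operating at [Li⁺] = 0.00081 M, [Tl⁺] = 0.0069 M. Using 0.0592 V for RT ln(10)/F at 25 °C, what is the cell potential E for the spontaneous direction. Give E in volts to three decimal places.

+2.705 V

Tl⁺/Tl is the cathode (higher E°), Li⁺/Li the anode: E°cell = -0.37 − (-3.02) = +2.65 V, n = 1.
Overall: Tl⁺(aq) + Li(s) → Tl(s) + Li⁺(aq)
Q = [Li⁺] / ([Tl⁺]); log Q = -0.930.
E = E° − (0.0592/n) log Q = +2.65 − (0.0592/1)(-0.930) = +2.705 V.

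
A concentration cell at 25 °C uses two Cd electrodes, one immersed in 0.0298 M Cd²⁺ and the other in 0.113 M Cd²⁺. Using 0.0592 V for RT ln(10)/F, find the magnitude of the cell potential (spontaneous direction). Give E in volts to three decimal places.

+0.017 V

For a concentration cell E°cell = 0. The 0.113 M side is the cathode (reduction is favoured where [Cd²⁺] is higher).
With n = 2, E = −(0.0592/2) log([Cd²⁺]ₐₙ/[Cd²⁺]꜀ₐₜ) = −(0.0592/2) log(0.0298/0.113) = −(0.0592/2)(-0.579) = +0.017 V.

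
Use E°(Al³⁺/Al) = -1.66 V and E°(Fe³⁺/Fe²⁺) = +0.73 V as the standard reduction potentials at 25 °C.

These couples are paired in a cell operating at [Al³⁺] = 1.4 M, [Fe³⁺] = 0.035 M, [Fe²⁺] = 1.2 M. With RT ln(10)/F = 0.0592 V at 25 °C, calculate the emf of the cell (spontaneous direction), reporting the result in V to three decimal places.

Fe³⁺/Fe²⁺ is the cathode (higher E°), Al³⁺/Al the anode: E°cell = +0.73 − (-1.66) = +2.39 V, n = 3.
Overall: 3 Fe³⁺(aq) + Al(s) → 3 Fe²⁺(aq) + Al³⁺(aq)
Q = [Fe²⁺]^3·[Al³⁺] / ([Fe³⁺]^3); log Q = 4.751.
E = E° − (0.0592/n) log Q = +2.39 − (0.0592/3)(4.751) = +2.296 V.

+2.296 V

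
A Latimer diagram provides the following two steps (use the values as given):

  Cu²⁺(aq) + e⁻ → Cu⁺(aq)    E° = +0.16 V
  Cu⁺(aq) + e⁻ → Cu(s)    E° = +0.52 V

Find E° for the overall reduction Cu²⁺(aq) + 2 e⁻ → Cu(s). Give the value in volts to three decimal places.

Standard free energies of sequential steps add: ΔG°₃ = ΔG°₁ + ΔG°₂, so n₃E°₃ = n₁E°₁ + n₂E°₂.
E°₃ = (1×+0.16 + 1×+0.52) / 2 = (+0.680) / 2 = +0.340 V.

+0.340 V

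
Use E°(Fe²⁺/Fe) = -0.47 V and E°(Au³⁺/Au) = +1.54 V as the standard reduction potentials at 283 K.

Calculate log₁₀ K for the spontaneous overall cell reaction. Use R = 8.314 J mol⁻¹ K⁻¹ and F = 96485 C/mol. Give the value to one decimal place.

214.8

Cathode: Au³⁺/Au; anode: Fe²⁺/Fe. E°cell = (+1.54) − (-0.47) = +2.01 V, with n = 6.
ΔG° = −nFE° = −RT ln K, so ln K = nFE°/(RT) = (6)(96485)(+2.01) / ((8.314)(283)) = 494.551.
log₁₀ K = 494.551 / ln 10 = 214.8.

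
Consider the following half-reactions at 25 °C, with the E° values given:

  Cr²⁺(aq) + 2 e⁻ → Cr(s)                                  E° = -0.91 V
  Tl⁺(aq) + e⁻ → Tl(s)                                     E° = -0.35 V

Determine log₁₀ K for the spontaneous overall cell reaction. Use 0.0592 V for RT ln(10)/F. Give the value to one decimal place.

Cathode: Tl⁺/Tl; anode: Cr²⁺/Cr. E°cell = +0.56 V, n = 2.
log K = nE°cell / 0.0592 = (2)(+0.56) / 0.0592 = 18.9.

18.9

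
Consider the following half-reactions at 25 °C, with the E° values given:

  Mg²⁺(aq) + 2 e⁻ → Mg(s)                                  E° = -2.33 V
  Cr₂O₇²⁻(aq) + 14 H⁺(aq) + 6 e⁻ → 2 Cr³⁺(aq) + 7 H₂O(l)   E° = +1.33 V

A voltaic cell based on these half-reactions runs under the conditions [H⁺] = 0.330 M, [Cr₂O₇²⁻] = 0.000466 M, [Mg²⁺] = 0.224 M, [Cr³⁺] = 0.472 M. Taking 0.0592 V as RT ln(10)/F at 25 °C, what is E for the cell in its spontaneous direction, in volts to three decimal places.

+3.586 V

Cr₂O₇²⁻/Cr³⁺ is the cathode (higher E°), Mg²⁺/Mg the anode: E°cell = +1.33 − (-2.33) = +3.66 V, n = 6.
Overall: Cr₂O₇²⁻(aq) + 14 H⁺(aq) + 3 Mg(s) → 2 Cr³⁺(aq) + 7 H₂O(l) + 3 Mg²⁺(aq)
Q = [Cr³⁺]^2·[Mg²⁺]^3 / ([Cr₂O₇²⁻]·[H⁺]^14); log Q = 7.471.
E = E° − (0.0592/n) log Q = +3.66 − (0.0592/6)(7.471) = +3.586 V.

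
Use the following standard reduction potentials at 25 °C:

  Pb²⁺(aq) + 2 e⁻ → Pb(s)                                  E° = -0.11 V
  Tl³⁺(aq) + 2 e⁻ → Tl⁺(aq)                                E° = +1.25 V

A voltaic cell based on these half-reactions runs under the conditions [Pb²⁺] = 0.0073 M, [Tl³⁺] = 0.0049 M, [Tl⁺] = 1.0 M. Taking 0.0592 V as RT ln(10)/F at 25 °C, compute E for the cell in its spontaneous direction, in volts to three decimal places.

Tl³⁺/Tl⁺ is the cathode (higher E°), Pb²⁺/Pb the anode: E°cell = +1.25 − (-0.11) = +1.36 V, n = 2.
Overall: Tl³⁺(aq) + Pb(s) → Tl⁺(aq) + Pb²⁺(aq)
Q = [Tl⁺]·[Pb²⁺] / ([Tl³⁺]); log Q = 0.173.
E = E° − (0.0592/n) log Q = +1.36 − (0.0592/2)(0.173) = +1.355 V.

+1.355 V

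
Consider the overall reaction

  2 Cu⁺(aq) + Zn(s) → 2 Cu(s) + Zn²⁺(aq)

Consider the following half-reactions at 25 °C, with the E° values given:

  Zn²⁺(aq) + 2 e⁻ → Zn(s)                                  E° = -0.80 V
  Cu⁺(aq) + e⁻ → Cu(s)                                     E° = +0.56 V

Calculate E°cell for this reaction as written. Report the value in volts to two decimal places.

The Cu⁺/Cu couple has the higher reduction potential, so it is the cathode; Zn²⁺/Zn is oxidised at the anode.
E°cell = E°(cathode) − E°(anode) = (+0.56) − (-0.80) = +1.36 V.
Since E°cell > 0, the reaction is spontaneous under standard conditions.

+1.36 V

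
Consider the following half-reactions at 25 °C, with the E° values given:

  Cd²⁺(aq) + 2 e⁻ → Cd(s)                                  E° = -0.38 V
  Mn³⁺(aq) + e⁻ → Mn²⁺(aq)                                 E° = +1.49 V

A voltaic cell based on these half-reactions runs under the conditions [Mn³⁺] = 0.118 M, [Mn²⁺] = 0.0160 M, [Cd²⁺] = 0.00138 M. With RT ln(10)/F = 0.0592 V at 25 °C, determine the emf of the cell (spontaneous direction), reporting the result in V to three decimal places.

Mn³⁺/Mn²⁺ is the cathode (higher E°), Cd²⁺/Cd the anode: E°cell = +1.49 − (-0.38) = +1.87 V, n = 2.
Overall: 2 Mn³⁺(aq) + Cd(s) → 2 Mn²⁺(aq) + Cd²⁺(aq)
Q = [Mn²⁺]^2·[Cd²⁺] / ([Mn³⁺]^2); log Q = -4.596.
E = E° − (0.0592/n) log Q = +1.87 − (0.0592/2)(-4.596) = +2.006 V.

+2.006 V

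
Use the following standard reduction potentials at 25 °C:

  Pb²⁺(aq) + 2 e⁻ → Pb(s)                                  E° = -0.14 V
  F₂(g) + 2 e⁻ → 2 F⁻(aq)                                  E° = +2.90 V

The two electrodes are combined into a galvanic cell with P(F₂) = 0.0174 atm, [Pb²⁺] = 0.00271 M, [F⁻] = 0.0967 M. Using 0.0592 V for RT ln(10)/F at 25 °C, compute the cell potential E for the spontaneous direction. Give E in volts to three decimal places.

+3.124 V

F₂/F⁻ is the cathode (higher E°), Pb²⁺/Pb the anode: E°cell = +2.90 − (-0.14) = +3.04 V, n = 2.
Overall: F₂(g) + Pb(s) → 2 F⁻(aq) + Pb²⁺(aq)
Q = [F⁻]^2·[Pb²⁺] / (P(F₂)); log Q = -2.837.
E = E° − (0.0592/n) log Q = +3.04 − (0.0592/2)(-2.837) = +3.124 V.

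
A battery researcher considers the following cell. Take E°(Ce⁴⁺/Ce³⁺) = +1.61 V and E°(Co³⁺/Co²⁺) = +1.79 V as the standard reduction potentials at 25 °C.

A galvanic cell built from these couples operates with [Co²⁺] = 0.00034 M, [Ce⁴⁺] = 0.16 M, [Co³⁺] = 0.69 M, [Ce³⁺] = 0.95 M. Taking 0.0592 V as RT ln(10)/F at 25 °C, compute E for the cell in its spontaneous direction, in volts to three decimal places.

Co³⁺/Co²⁺ is the cathode (higher E°), Ce⁴⁺/Ce³⁺ the anode: E°cell = +1.79 − (+1.61) = +0.18 V, n = 1.
Overall: Co³⁺(aq) + Ce³⁺(aq) → Co²⁺(aq) + Ce⁴⁺(aq)
Q = [Co²⁺]·[Ce⁴⁺] / ([Co³⁺]·[Ce³⁺]); log Q = -4.081.
E = E° − (0.0592/n) log Q = +0.18 − (0.0592/1)(-4.081) = +0.422 V.

+0.422 V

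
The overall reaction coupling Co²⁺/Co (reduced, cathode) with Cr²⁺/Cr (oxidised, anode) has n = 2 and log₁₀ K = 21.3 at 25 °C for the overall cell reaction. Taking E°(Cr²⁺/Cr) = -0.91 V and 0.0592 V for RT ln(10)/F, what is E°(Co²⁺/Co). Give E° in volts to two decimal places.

-0.28 V

E°cell = (0.0592/n)·log K = (0.0592/2)(21.3) = +0.630 V.
Since Co²⁺/Co is the cathode and Cr²⁺/Cr the anode, E°cell = E°(Co²⁺/Co) − E°(Cr²⁺/Cr).
So E°(Co²⁺/Co) = E°cell + E°(Cr²⁺/Cr) = +0.630 + (-0.91) = -0.28 V.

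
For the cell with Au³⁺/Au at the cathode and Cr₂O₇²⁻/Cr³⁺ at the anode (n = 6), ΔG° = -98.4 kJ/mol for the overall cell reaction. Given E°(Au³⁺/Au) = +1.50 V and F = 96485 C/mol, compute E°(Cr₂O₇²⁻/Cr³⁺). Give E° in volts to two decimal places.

E°cell = −ΔG°/(nF) = −(-98.4×10³)/((6)(96485)) = +0.170 V.
Since Au³⁺/Au is the cathode and Cr₂O₇²⁻/Cr³⁺ the anode, E°cell = E°(Au³⁺/Au) − E°(Cr₂O₇²⁻/Cr³⁺).
So E°(Cr₂O₇²⁻/Cr³⁺) = E°(Au³⁺/Au) − E°cell = (+1.50) − (+0.170) = +1.33 V.

+1.33 V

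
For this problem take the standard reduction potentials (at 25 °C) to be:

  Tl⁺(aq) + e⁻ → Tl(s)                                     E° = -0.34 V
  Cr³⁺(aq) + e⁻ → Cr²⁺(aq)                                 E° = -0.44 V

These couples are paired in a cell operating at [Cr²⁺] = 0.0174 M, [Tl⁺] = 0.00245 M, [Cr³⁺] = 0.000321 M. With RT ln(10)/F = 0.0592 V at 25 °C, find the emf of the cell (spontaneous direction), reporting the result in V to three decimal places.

+0.048 V

Tl⁺/Tl is the cathode (higher E°), Cr³⁺/Cr²⁺ the anode: E°cell = -0.34 − (-0.44) = +0.10 V, n = 1.
Overall: Tl⁺(aq) + Cr²⁺(aq) → Tl(s) + Cr³⁺(aq)
Q = [Cr³⁺] / ([Tl⁺]·[Cr²⁺]); log Q = 0.877.
E = E° − (0.0592/n) log Q = +0.10 − (0.0592/1)(0.877) = +0.048 V.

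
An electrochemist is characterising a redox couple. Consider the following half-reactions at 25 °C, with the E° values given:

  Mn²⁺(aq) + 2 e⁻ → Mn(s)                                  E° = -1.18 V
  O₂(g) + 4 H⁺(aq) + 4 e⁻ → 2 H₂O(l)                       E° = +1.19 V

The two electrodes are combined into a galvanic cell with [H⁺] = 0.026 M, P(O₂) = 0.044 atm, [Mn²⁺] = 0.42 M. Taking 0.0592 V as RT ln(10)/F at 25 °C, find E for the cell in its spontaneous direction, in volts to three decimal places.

+2.267 V

O₂/H₂O is the cathode (higher E°), Mn²⁺/Mn the anode: E°cell = +1.19 − (-1.18) = +2.37 V, n = 4.
Overall: O₂(g) + 4 H⁺(aq) + 2 Mn(s) → 2 H₂O(l) + 2 Mn²⁺(aq)
Q = [Mn²⁺]^2 / (P(O₂)·[H⁺]^4); log Q = 6.943.
E = E° − (0.0592/n) log Q = +2.37 − (0.0592/4)(6.943) = +2.267 V.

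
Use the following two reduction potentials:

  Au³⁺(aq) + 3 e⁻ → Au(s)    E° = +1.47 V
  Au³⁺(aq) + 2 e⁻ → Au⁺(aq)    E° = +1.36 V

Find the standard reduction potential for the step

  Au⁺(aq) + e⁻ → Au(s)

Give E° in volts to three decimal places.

Sequential free energies add, so n₃E°₃ = n₁E°₁ + n₂E°₂.
With n₃ = 3, and the known step contributing 2×(+1.36) V, the unknown satisfies 1·E° = 3×(+1.47) − 2×(+1.36) = +1.690.
E° = +1.690 / 1 = +1.690 V.

+1.690 V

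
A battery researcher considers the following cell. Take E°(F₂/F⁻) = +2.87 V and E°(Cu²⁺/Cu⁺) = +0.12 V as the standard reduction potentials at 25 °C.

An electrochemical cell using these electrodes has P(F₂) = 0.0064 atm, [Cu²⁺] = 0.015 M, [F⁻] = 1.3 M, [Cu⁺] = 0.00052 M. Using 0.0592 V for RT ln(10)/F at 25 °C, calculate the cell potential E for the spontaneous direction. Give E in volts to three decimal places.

F₂/F⁻ is the cathode (higher E°), Cu²⁺/Cu⁺ the anode: E°cell = +2.87 − (+0.12) = +2.75 V, n = 2.
Overall: F₂(g) + 2 Cu⁺(aq) → 2 F⁻(aq) + 2 Cu²⁺(aq)
Q = [F⁻]^2·[Cu²⁺]^2 / (P(F₂)·[Cu⁺]^2); log Q = 5.342.
E = E° − (0.0592/n) log Q = +2.75 − (0.0592/2)(5.342) = +2.592 V.

+2.592 V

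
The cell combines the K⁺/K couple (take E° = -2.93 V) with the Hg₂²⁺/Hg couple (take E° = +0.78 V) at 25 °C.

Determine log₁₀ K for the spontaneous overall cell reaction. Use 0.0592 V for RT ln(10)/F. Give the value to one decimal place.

Cathode: Hg₂²⁺/Hg; anode: K⁺/K. E°cell = +3.71 V, n = 2.
log K = nE°cell / 0.0592 = (2)(+3.71) / 0.0592 = 125.3.

125.3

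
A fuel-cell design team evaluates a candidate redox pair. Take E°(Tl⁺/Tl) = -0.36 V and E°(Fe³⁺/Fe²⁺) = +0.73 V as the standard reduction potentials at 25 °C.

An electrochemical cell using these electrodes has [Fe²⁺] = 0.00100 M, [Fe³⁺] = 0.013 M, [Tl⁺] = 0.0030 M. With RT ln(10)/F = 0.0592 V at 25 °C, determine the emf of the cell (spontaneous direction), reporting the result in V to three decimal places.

Fe³⁺/Fe²⁺ is the cathode (higher E°), Tl⁺/Tl the anode: E°cell = +0.73 − (-0.36) = +1.09 V, n = 1.
Overall: Fe³⁺(aq) + Tl(s) → Fe²⁺(aq) + Tl⁺(aq)
Q = [Fe²⁺]·[Tl⁺] / ([Fe³⁺]); log Q = -3.637.
E = E° − (0.0592/n) log Q = +1.09 − (0.0592/1)(-3.637) = +1.305 V.

+1.305 V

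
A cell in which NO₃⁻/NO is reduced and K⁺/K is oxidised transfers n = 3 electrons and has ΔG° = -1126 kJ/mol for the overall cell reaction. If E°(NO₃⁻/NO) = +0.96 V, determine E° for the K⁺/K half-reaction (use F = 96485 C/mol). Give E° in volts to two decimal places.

E°cell = −ΔG°/(nF) = −(-1126×10³)/((3)(96485)) = +3.890 V.
Since NO₃⁻/NO is the cathode and K⁺/K the anode, E°cell = E°(NO₃⁻/NO) − E°(K⁺/K).
So E°(K⁺/K) = E°(NO₃⁻/NO) − E°cell = (+0.96) − (+3.890) = -2.93 V.

-2.93 V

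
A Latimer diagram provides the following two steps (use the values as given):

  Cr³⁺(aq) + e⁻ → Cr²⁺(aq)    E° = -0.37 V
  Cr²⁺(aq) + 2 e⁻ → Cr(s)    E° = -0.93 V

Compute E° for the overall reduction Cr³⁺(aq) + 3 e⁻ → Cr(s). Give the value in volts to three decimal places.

Standard free energies of sequential steps add: ΔG°₃ = ΔG°₁ + ΔG°₂, so n₃E°₃ = n₁E°₁ + n₂E°₂.
E°₃ = (1×-0.37 + 2×-0.93) / 3 = (-2.230) / 3 = -0.743 V.

-0.743 V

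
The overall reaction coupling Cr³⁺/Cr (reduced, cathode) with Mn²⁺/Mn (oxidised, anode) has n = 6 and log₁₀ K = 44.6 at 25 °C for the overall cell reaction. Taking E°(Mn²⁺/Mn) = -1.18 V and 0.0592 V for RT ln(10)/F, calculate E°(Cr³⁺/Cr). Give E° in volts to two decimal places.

-0.74 V

E°cell = (0.0592/n)·log K = (0.0592/6)(44.6) = +0.440 V.
Since Cr³⁺/Cr is the cathode and Mn²⁺/Mn the anode, E°cell = E°(Cr³⁺/Cr) − E°(Mn²⁺/Mn).
So E°(Cr³⁺/Cr) = E°cell + E°(Mn²⁺/Mn) = +0.440 + (-1.18) = -0.74 V.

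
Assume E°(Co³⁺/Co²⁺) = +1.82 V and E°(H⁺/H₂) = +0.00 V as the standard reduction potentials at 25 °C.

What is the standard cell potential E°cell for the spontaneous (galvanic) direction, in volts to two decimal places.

The Co³⁺/Co²⁺ couple has the higher reduction potential, so it is the cathode; H⁺/H₂ is oxidised at the anode.
E°cell = E°(cathode) − E°(anode) = (+1.82) − (+0.00) = +1.82 V.
Since E°cell > 0, the reaction is spontaneous under standard conditions.

+1.82 V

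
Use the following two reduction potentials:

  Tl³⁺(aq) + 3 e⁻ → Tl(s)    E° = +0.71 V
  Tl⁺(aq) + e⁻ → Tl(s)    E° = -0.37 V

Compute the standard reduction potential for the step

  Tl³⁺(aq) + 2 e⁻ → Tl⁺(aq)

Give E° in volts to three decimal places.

Sequential free energies add, so n₃E°₃ = n₁E°₁ + n₂E°₂.
With n₃ = 3, and the known step contributing 1×(-0.37) V, the unknown satisfies 2·E° = 3×(+0.71) − 1×(-0.37) = +2.500.
E° = +2.500 / 2 = +1.250 V.

+1.250 V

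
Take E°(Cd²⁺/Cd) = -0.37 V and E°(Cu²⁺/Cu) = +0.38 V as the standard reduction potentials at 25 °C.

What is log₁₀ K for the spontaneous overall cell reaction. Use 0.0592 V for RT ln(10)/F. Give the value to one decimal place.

25.3

Cathode: Cu²⁺/Cu; anode: Cd²⁺/Cd. E°cell = +0.75 V, n = 2.
log K = nE°cell / 0.0592 = (2)(+0.75) / 0.0592 = 25.3.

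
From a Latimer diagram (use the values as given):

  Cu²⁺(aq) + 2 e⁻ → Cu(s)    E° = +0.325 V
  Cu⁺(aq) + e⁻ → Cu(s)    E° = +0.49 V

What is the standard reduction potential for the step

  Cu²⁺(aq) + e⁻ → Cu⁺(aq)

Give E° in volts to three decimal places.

+0.160 V

Sequential free energies add, so n₃E°₃ = n₁E°₁ + n₂E°₂.
With n₃ = 2, and the known step contributing 1×(+0.49) V, the unknown satisfies 1·E° = 2×(+0.325) − 1×(+0.49) = +0.160.
E° = +0.160 / 1 = +0.160 V.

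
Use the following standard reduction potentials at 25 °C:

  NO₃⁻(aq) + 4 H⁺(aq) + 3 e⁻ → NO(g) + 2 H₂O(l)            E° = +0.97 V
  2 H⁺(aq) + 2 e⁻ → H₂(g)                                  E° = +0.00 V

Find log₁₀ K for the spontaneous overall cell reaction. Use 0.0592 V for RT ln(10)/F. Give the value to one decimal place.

Cathode: NO₃⁻/NO; anode: H⁺/H₂. E°cell = +0.97 V, n = 6.
log K = nE°cell / 0.0592 = (6)(+0.97) / 0.0592 = 98.3.

98.3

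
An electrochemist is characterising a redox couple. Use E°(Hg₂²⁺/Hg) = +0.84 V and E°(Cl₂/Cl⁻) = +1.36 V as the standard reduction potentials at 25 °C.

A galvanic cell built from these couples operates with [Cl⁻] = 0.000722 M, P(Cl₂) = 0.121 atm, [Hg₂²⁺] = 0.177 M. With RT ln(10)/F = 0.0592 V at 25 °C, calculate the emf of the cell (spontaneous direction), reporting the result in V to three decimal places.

Cl₂/Cl⁻ is the cathode (higher E°), Hg₂²⁺/Hg the anode: E°cell = +1.36 − (+0.84) = +0.52 V, n = 2.
Overall: Cl₂(g) + 2 Hg(l) → 2 Cl⁻(aq) + Hg₂²⁺(aq)
Q = [Cl⁻]^2·[Hg₂²⁺] / (P(Cl₂)); log Q = -6.118.
E = E° − (0.0592/n) log Q = +0.52 − (0.0592/2)(-6.118) = +0.701 V.

+0.701 V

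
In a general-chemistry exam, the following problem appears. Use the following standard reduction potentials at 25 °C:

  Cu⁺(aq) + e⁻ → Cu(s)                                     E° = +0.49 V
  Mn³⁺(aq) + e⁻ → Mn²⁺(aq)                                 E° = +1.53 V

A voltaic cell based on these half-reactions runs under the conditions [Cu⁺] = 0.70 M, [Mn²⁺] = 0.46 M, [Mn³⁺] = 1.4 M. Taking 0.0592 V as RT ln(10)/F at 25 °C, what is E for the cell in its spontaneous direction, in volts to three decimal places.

Mn³⁺/Mn²⁺ is the cathode (higher E°), Cu⁺/Cu the anode: E°cell = +1.53 − (+0.49) = +1.04 V, n = 1.
Overall: Mn³⁺(aq) + Cu(s) → Mn²⁺(aq) + Cu⁺(aq)
Q = [Mn²⁺]·[Cu⁺] / ([Mn³⁺]); log Q = -0.638.
E = E° − (0.0592/n) log Q = +1.04 − (0.0592/1)(-0.638) = +1.078 V.

+1.078 V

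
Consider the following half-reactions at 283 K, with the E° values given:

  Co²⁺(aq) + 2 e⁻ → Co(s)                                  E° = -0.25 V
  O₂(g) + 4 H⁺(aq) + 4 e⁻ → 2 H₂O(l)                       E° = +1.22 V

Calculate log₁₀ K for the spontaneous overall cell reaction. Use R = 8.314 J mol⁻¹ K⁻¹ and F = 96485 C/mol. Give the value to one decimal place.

104.7

Cathode: O₂/H₂O; anode: Co²⁺/Co. E°cell = (+1.22) − (-0.25) = +1.47 V, with n = 4.
ΔG° = −nFE° = −RT ln K, so ln K = nFE°/(RT) = (4)(96485)(+1.47) / ((8.314)(283)) = 241.124.
log₁₀ K = 241.124 / ln 10 = 104.7.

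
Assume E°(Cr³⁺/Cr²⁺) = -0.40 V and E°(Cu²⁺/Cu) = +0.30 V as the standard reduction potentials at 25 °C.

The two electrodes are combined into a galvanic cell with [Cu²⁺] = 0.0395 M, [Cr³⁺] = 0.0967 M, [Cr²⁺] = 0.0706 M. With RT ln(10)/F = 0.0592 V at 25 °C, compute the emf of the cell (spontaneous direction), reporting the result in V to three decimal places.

+0.650 V

Cu²⁺/Cu is the cathode (higher E°), Cr³⁺/Cr²⁺ the anode: E°cell = +0.30 − (-0.40) = +0.70 V, n = 2.
Overall: Cu²⁺(aq) + 2 Cr²⁺(aq) → Cu(s) + 2 Cr³⁺(aq)
Q = [Cr³⁺]^2 / ([Cu²⁺]·[Cr²⁺]^2); log Q = 1.677.
E = E° − (0.0592/n) log Q = +0.70 − (0.0592/2)(1.677) = +0.650 V.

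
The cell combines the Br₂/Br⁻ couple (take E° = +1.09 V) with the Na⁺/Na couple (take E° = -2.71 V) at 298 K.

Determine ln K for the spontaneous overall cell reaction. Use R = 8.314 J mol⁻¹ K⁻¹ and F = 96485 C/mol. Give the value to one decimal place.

296.0

Cathode: Br₂/Br⁻; anode: Na⁺/Na. E°cell = (+1.09) − (-2.71) = +3.80 V, with n = 2.
ΔG° = −nFE° = −RT ln K, so ln K = nFE°/(RT) = (2)(96485)(+3.80) / ((8.314)(298)) = 295.970.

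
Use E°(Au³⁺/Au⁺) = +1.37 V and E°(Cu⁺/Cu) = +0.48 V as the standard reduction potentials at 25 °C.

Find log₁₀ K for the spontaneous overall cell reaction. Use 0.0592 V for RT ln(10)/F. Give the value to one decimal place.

30.1

Cathode: Au³⁺/Au⁺; anode: Cu⁺/Cu. E°cell = +0.89 V, n = 2.
log K = nE°cell / 0.0592 = (2)(+0.89) / 0.0592 = 30.1.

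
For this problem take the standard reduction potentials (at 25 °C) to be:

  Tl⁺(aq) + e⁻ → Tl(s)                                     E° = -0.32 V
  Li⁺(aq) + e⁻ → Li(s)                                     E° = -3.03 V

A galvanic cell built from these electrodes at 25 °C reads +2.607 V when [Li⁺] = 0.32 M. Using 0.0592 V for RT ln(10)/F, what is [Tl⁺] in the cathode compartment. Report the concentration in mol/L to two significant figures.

0.0058 M

Tl⁺/Tl is the cathode, Li⁺/Li the anode: E°cell = +2.71 V, n = 1.
Overall reaction: Tl⁺(aq) + Li(s) → Tl(s) + Li⁺(aq); Q = [Li⁺]^1/[Tl⁺]^1.
From E = E° − (0.0592/n) log Q: log Q = (E° − E)·n/0.0592 = (+2.71 − (+2.607))·1/0.0592 = 1.7399.
So 1·log[Tl⁺] = 1·log(0.32) − log Q = -0.4949 − (1.7399) = -2.2348; [Tl⁺] = 10^(-2.2348) ≈ 0.0058 M.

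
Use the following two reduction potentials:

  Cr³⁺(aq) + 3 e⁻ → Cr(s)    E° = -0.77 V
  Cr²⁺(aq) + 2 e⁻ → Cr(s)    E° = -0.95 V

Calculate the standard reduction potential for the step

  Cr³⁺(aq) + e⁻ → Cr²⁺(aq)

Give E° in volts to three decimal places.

Sequential free energies add, so n₃E°₃ = n₁E°₁ + n₂E°₂.
With n₃ = 3, and the known step contributing 2×(-0.95) V, the unknown satisfies 1·E° = 3×(-0.77) − 2×(-0.95) = -0.410.
E° = -0.410 / 1 = -0.410 V.

-0.410 V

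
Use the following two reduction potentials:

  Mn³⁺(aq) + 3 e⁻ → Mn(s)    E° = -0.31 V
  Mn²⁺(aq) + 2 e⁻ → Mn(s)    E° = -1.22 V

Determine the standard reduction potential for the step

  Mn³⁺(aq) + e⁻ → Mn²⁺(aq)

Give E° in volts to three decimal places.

+1.510 V

Sequential free energies add, so n₃E°₃ = n₁E°₁ + n₂E°₂.
With n₃ = 3, and the known step contributing 2×(-1.22) V, the unknown satisfies 1·E° = 3×(-0.31) − 2×(-1.22) = +1.510.
E° = +1.510 / 1 = +1.510 V.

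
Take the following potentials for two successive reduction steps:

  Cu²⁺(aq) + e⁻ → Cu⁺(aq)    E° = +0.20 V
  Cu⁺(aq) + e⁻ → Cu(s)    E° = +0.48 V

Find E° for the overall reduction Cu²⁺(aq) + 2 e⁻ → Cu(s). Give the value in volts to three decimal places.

Since ΔG° = −nFE° is additive over sequential reductions, n₃E°₃ = n₁E°₁ + n₂E°₂.
E°₃ = (1×+0.20 + 1×+0.48) / 2 = (+0.680) / 2 = +0.340 V.

+0.340 V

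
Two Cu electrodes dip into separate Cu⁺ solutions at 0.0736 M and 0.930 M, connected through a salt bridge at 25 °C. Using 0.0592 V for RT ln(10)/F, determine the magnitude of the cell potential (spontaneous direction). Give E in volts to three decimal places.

+0.065 V

For a concentration cell E°cell = 0. The 0.930 M side is the cathode (reduction is favoured where [Cu⁺] is higher).
With n = 1, E = −(0.0592/1) log([Cu⁺]ₐₙ/[Cu⁺]꜀ₐₜ) = −(0.0592/1) log(0.0736/0.93) = −(0.0592/1)(-1.102) = +0.065 V.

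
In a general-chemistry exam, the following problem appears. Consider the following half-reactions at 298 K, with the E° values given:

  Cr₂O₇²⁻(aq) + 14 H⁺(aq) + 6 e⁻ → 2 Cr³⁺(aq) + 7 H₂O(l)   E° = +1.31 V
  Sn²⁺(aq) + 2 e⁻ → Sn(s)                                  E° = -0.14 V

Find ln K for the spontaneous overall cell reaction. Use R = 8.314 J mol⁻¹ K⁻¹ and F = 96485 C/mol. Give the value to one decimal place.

338.8

Cathode: Cr₂O₇²⁻/Cr³⁺; anode: Sn²⁺/Sn. E°cell = (+1.31) − (-0.14) = +1.45 V, with n = 6.
ΔG° = −nFE° = −RT ln K, so ln K = nFE°/(RT) = (6)(96485)(+1.45) / ((8.314)(298)) = 338.807.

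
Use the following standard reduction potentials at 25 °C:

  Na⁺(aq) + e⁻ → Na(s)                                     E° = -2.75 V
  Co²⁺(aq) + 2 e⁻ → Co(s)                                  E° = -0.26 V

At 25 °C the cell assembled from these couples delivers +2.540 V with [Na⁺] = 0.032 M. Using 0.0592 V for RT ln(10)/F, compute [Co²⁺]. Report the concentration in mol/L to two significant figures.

Co²⁺/Co is the cathode, Na⁺/Na the anode: E°cell = +2.49 V, n = 2.
Overall reaction: Co²⁺(aq) + 2 Na(s) → Co(s) + 2 Na⁺(aq); Q = [Na⁺]^2/[Co²⁺]^1.
From E = E° − (0.0592/n) log Q: log Q = (E° − E)·n/0.0592 = (+2.49 − (+2.540))·2/0.0592 = -1.6892.
So 1·log[Co²⁺] = 2·log(0.032) − log Q = -2.9897 − (-1.6892) = -1.3005; [Co²⁺] = 10^(-1.3005) ≈ 0.050 M.

0.050 M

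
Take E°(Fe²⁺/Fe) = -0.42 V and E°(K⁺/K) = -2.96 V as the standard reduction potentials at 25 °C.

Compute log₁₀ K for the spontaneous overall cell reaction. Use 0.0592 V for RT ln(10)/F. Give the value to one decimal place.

85.8

Cathode: Fe²⁺/Fe; anode: K⁺/K. E°cell = +2.54 V, n = 2.
log K = nE°cell / 0.0592 = (2)(+2.54) / 0.0592 = 85.8.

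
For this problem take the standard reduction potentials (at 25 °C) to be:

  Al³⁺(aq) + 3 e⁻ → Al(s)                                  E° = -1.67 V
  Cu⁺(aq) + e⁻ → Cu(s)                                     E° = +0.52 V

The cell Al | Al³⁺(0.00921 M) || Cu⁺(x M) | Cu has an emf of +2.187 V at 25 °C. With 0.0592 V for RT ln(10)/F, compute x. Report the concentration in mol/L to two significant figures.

Cu⁺/Cu is the cathode, Al³⁺/Al the anode: E°cell = +2.19 V, n = 3.
Overall reaction: 3 Cu⁺(aq) + Al(s) → 3 Cu(s) + Al³⁺(aq); Q = [Al³⁺]^1/[Cu⁺]^3.
From E = E° − (0.0592/n) log Q: log Q = (E° − E)·n/0.0592 = (+2.19 − (+2.187))·3/0.0592 = 0.1520.
So 3·log[Cu⁺] = 1·log(0.00921) − log Q = -2.0357 − (0.1520) = -2.1877; log[Cu⁺] = -2.1877 / 3 = -0.7292; [Cu⁺] = 10^(-0.7292) ≈ 0.19 M.

0.19 M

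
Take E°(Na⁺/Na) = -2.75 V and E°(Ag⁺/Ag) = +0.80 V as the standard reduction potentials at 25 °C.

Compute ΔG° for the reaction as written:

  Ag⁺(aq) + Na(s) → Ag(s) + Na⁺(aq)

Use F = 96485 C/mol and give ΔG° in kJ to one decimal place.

-342.5 kJ

As written, Ag⁺/Ag is reduced (cathode) and Na⁺/Na is oxidised (anode), so E°cell = (+0.80) − (-2.75) = +3.55 V.
Balancing electrons gives n = 1.
ΔG° = −nFE° = −(1)(96485)(+3.55) = -342,522 J = -342.5 kJ.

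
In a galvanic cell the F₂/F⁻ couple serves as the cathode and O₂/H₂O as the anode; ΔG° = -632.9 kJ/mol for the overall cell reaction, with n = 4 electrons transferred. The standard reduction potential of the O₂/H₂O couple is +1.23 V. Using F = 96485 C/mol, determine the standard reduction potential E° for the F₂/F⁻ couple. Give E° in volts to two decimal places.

+2.87 V

E°cell = −ΔG°/(nF) = −(-632.9×10³)/((4)(96485)) = +1.640 V.
Since F₂/F⁻ is the cathode and O₂/H₂O the anode, E°cell = E°(F₂/F⁻) − E°(O₂/H₂O).
So E°(F₂/F⁻) = E°cell + E°(O₂/H₂O) = +1.640 + (+1.23) = +2.87 V.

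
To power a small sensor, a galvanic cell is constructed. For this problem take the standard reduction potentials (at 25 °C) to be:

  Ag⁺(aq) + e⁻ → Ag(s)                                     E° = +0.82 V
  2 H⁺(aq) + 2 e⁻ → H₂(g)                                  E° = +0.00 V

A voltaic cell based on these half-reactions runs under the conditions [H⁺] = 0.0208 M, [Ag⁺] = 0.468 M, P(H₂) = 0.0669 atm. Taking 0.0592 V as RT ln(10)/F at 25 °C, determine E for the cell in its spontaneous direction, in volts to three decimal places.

+0.865 V

Ag⁺/Ag is the cathode (higher E°), H⁺/H₂ the anode: E°cell = +0.82 − (+0.00) = +0.82 V, n = 2.
Overall: 2 Ag⁺(aq) + H₂(g) → 2 Ag(s) + 2 H⁺(aq)
Q = [H⁺]^2 / ([Ag⁺]^2·P(H₂)); log Q = -1.530.
E = E° − (0.0592/n) log Q = +0.82 − (0.0592/2)(-1.530) = +0.865 V.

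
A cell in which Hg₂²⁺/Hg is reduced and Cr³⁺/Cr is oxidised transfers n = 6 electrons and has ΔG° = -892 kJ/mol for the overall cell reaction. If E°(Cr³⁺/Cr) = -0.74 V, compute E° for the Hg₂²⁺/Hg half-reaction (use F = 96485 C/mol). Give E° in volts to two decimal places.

+0.80 V

E°cell = −ΔG°/(nF) = −(-892×10³)/((6)(96485)) = +1.541 V.
Since Hg₂²⁺/Hg is the cathode and Cr³⁺/Cr the anode, E°cell = E°(Hg₂²⁺/Hg) − E°(Cr³⁺/Cr).
So E°(Hg₂²⁺/Hg) = E°cell + E°(Cr³⁺/Cr) = +1.541 + (-0.74) = +0.80 V.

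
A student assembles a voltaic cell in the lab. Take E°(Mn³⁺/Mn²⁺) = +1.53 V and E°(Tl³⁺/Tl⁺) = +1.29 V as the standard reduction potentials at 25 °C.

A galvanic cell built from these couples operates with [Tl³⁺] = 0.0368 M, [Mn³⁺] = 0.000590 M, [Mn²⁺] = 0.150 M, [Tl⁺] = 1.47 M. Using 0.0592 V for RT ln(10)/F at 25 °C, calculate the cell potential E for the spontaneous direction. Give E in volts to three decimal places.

+0.145 V

Mn³⁺/Mn²⁺ is the cathode (higher E°), Tl³⁺/Tl⁺ the anode: E°cell = +1.53 − (+1.29) = +0.24 V, n = 2.
Overall: 2 Mn³⁺(aq) + Tl⁺(aq) → 2 Mn²⁺(aq) + Tl³⁺(aq)
Q = [Mn²⁺]^2·[Tl³⁺] / ([Mn³⁺]^2·[Tl⁺]); log Q = 3.209.
E = E° − (0.0592/n) log Q = +0.24 − (0.0592/2)(3.209) = +0.145 V.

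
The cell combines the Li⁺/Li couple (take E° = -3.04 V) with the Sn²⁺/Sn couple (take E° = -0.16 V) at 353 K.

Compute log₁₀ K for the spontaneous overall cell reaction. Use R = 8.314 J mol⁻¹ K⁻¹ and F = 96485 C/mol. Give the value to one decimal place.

Cathode: Sn²⁺/Sn; anode: Li⁺/Li. E°cell = (-0.16) − (-3.04) = +2.88 V, with n = 2.
ΔG° = −nFE° = −RT ln K, so ln K = nFE°/(RT) = (2)(96485)(+2.88) / ((8.314)(353)) = 189.364.
log₁₀ K = 189.364 / ln 10 = 82.2.

82.2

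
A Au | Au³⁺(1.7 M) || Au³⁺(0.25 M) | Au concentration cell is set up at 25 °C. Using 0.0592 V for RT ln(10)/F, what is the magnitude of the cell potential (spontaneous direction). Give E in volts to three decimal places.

For a concentration cell E°cell = 0. The 1.7 M side is the cathode (reduction is favoured where [Au³⁺] is higher).
With n = 3, E = −(0.0592/3) log([Au³⁺]ₐₙ/[Au³⁺]꜀ₐₜ) = −(0.0592/3) log(0.25/1.7) = −(0.0592/3)(-0.833) = +0.016 V.

+0.016 V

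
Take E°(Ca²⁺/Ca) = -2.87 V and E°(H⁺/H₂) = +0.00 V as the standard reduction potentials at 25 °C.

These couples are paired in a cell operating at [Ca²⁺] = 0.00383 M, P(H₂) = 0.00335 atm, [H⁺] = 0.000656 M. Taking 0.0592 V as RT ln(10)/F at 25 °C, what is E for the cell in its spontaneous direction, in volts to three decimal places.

H⁺/H₂ is the cathode (higher E°), Ca²⁺/Ca the anode: E°cell = +0.00 − (-2.87) = +2.87 V, n = 2.
Overall: 2 H⁺(aq) + Ca(s) → H₂(g) + Ca²⁺(aq)
Q = P(H₂)·[Ca²⁺] / ([H⁺]^2); log Q = 1.474.
E = E° − (0.0592/n) log Q = +2.87 − (0.0592/2)(1.474) = +2.826 V.

+2.826 V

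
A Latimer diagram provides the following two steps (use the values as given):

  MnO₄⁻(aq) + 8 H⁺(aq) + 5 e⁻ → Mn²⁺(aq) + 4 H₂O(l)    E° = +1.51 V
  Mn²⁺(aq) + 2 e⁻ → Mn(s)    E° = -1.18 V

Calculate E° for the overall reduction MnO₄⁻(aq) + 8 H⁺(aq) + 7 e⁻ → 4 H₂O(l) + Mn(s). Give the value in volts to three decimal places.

Since ΔG° = −nFE° is additive over sequential reductions, n₃E°₃ = n₁E°₁ + n₂E°₂.
E°₃ = (5×+1.51 + 2×-1.18) / 7 = (+5.190) / 7 = +0.741 V.

+0.741 V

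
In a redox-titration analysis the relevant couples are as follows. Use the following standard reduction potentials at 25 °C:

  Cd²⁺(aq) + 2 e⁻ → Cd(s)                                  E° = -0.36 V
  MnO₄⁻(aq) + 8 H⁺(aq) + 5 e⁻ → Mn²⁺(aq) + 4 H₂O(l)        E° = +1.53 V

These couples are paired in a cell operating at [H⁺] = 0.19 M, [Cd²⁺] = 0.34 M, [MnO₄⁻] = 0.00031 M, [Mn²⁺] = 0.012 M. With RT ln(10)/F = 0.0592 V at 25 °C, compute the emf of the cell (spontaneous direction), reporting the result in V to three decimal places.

MnO₄⁻/Mn²⁺ is the cathode (higher E°), Cd²⁺/Cd the anode: E°cell = +1.53 − (-0.36) = +1.89 V, n = 10.
Overall: 2 MnO₄⁻(aq) + 16 H⁺(aq) + 5 Cd(s) → 2 Mn²⁺(aq) + 8 H₂O(l) + 5 Cd²⁺(aq)
Q = [Mn²⁺]^2·[Cd²⁺]^5 / ([MnO₄⁻]^2·[H⁺]^16); log Q = 12.373.
E = E° − (0.0592/n) log Q = +1.89 − (0.0592/10)(12.373) = +1.817 V.

+1.817 V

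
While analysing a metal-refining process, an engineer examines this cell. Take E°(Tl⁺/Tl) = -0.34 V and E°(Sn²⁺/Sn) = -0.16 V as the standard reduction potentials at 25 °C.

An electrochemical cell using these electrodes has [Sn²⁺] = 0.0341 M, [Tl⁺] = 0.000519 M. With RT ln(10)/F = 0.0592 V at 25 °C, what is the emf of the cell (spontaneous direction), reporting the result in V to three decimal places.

+0.331 V

Sn²⁺/Sn is the cathode (higher E°), Tl⁺/Tl the anode: E°cell = -0.16 − (-0.34) = +0.18 V, n = 2.
Overall: Sn²⁺(aq) + 2 Tl(s) → Sn(s) + 2 Tl⁺(aq)
Q = [Tl⁺]^2 / ([Sn²⁺]); log Q = -5.102.
E = E° − (0.0592/n) log Q = +0.18 − (0.0592/2)(-5.102) = +0.331 V.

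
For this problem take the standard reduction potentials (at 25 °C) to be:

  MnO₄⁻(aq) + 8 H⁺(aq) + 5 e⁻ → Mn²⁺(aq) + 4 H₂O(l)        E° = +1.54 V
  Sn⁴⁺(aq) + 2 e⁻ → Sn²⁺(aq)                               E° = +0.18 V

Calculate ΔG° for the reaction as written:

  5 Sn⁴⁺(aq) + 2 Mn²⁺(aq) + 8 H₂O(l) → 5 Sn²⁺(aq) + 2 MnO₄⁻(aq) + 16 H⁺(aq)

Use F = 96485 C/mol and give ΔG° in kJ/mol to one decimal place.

+1312.2 kJ/mol

As written, Sn⁴⁺/Sn²⁺ is reduced (cathode) and MnO₄⁻/Mn²⁺ is oxidised (anode), so E°cell = (+0.18) − (+1.54) = -1.36 V.
Balancing electrons gives n = 10.
ΔG° = −nFE° = −(10)(96485)(-1.36) = 1,312,196 J = +1312.2 kJ/mol.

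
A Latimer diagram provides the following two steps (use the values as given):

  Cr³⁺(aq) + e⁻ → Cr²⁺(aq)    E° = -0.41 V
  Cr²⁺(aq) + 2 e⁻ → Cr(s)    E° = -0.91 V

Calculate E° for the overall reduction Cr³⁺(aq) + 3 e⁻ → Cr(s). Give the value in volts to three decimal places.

Since ΔG° = −nFE° is additive over sequential reductions, n₃E°₃ = n₁E°₁ + n₂E°₂.
E°₃ = (1×-0.41 + 2×-0.91) / 3 = (-2.230) / 3 = -0.743 V.

-0.743 V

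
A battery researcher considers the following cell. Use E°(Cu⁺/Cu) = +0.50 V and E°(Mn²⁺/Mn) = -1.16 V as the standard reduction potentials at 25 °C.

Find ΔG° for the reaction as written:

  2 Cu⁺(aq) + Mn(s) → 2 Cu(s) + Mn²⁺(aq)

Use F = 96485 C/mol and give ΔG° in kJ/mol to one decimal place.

-320.3 kJ/mol

As written, Cu⁺/Cu is reduced (cathode) and Mn²⁺/Mn is oxidised (anode), so E°cell = (+0.50) − (-1.16) = +1.66 V.
Balancing electrons gives n = 2.
ΔG° = −nFE° = −(2)(96485)(+1.66) = -320,330 J = -320.3 kJ/mol.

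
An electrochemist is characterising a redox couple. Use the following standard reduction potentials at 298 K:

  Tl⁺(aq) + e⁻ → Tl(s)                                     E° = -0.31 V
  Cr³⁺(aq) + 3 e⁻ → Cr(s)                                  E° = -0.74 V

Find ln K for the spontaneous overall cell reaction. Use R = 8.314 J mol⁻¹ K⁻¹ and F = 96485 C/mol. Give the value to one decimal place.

50.2

Cathode: Tl⁺/Tl; anode: Cr³⁺/Cr. E°cell = (-0.31) − (-0.74) = +0.43 V, with n = 3.
ΔG° = −nFE° = −RT ln K, so ln K = nFE°/(RT) = (3)(96485)(+0.43) / ((8.314)(298)) = 50.237.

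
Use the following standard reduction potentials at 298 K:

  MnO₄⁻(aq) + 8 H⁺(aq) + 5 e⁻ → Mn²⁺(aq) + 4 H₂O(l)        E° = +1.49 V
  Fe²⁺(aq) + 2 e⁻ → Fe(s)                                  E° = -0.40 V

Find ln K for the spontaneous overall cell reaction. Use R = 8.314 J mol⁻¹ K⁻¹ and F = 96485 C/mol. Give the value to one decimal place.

Cathode: MnO₄⁻/Mn²⁺; anode: Fe²⁺/Fe. E°cell = (+1.49) − (-0.40) = +1.89 V, with n = 10.
ΔG° = −nFE° = −RT ln K, so ln K = nFE°/(RT) = (10)(96485)(+1.89) / ((8.314)(298)) = 736.030.

736.0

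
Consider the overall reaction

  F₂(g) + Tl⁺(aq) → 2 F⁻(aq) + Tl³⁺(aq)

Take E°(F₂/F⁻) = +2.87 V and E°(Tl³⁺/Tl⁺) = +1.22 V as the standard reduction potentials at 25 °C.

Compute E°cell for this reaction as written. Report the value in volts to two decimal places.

+1.65 V

The F₂/F⁻ couple has the higher reduction potential, so it is the cathode; Tl³⁺/Tl⁺ is oxidised at the anode.
E°cell = E°(cathode) − E°(anode) = (+2.87) − (+1.22) = +1.65 V.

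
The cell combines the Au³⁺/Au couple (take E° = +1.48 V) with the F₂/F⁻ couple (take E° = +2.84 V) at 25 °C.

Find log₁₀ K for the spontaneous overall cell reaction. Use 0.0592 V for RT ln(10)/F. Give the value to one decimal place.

Cathode: F₂/F⁻; anode: Au³⁺/Au. E°cell = +1.36 V, n = 6.
log K = nE°cell / 0.0592 = (6)(+1.36) / 0.0592 = 137.8.

137.8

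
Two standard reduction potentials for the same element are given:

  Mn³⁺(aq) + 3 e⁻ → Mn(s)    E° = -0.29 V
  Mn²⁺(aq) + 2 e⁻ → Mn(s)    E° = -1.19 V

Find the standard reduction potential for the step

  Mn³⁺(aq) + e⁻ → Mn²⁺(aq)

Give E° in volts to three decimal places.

+1.510 V

Sequential free energies add, so n₃E°₃ = n₁E°₁ + n₂E°₂.
With n₃ = 3, and the known step contributing 2×(-1.19) V, the unknown satisfies 1·E° = 3×(-0.29) − 2×(-1.19) = +1.510.
E° = +1.510 / 1 = +1.510 V.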